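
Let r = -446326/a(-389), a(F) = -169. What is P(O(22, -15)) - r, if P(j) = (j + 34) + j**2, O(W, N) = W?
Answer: -355066/169 ≈ -2101.0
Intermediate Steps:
P(j) = 34 + j + j**2 (P(j) = (34 + j) + j**2 = 34 + j + j**2)
r = 446326/169 (r = -446326/(-169) = -446326*(-1/169) = 446326/169 ≈ 2641.0)
P(O(22, -15)) - r = (34 + 22 + 22**2) - 1*446326/169 = (34 + 22 + 484) - 446326/169 = 540 - 446326/169 = -355066/169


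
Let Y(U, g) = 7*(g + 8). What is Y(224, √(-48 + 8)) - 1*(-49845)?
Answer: 49901 + 14*I*√10 ≈ 49901.0 + 44.272*I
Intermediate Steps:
Y(U, g) = 56 + 7*g (Y(U, g) = 7*(8 + g) = 56 + 7*g)
Y(224, √(-48 + 8)) - 1*(-49845) = (56 + 7*√(-48 + 8)) - 1*(-49845) = (56 + 7*√(-40)) + 49845 = (56 + 7*(2*I*√10)) + 49845 = (56 + 14*I*√10) + 49845 = 49901 + 14*I*√10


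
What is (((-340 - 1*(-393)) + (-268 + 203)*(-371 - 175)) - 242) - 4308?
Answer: 30993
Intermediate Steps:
(((-340 - 1*(-393)) + (-268 + 203)*(-371 - 175)) - 242) - 4308 = (((-340 + 393) - 65*(-546)) - 242) - 4308 = ((53 + 35490) - 242) - 4308 = (35543 - 242) - 4308 = 35301 - 4308 = 30993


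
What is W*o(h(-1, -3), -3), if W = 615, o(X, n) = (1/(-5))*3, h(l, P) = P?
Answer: -369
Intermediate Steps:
o(X, n) = -⅗ (o(X, n) = (1*(-⅕))*3 = -⅕*3 = -⅗)
W*o(h(-1, -3), -3) = 615*(-⅗) = -369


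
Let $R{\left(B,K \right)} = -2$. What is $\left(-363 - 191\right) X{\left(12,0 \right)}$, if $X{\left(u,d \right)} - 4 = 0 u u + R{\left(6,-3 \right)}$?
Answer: $-1108$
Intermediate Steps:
$X{\left(u,d \right)} = 2$ ($X{\left(u,d \right)} = 4 + \left(0 u u - 2\right) = 4 - \left(2 + 0 u\right) = 4 + \left(0 - 2\right) = 4 - 2 = 2$)
$\left(-363 - 191\right) X{\left(12,0 \right)} = \left(-363 - 191\right) 2 = \left(-554\right) 2 = -1108$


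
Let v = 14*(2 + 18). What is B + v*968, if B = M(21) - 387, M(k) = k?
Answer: 270674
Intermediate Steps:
v = 280 (v = 14*20 = 280)
B = -366 (B = 21 - 387 = -366)
B + v*968 = -366 + 280*968 = -366 + 271040 = 270674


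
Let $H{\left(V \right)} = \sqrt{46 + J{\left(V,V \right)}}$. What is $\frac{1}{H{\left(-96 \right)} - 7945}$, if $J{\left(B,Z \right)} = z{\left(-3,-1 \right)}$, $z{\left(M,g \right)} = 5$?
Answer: $- \frac{7945}{63122974} - \frac{\sqrt{51}}{63122974} \approx -0.00012598$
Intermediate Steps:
$J{\left(B,Z \right)} = 5$
$H{\left(V \right)} = \sqrt{51}$ ($H{\left(V \right)} = \sqrt{46 + 5} = \sqrt{51}$)
$\frac{1}{H{\left(-96 \right)} - 7945} = \frac{1}{\sqrt{51} - 7945} = \frac{1}{-7945 + \sqrt{51}}$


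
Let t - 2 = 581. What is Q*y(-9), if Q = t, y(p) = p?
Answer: -5247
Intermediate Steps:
t = 583 (t = 2 + 581 = 583)
Q = 583
Q*y(-9) = 583*(-9) = -5247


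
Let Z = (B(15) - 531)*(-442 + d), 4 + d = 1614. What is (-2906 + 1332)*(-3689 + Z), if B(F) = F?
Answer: 954437398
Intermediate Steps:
d = 1610 (d = -4 + 1614 = 1610)
Z = -602688 (Z = (15 - 531)*(-442 + 1610) = -516*1168 = -602688)
(-2906 + 1332)*(-3689 + Z) = (-2906 + 1332)*(-3689 - 602688) = -1574*(-606377) = 954437398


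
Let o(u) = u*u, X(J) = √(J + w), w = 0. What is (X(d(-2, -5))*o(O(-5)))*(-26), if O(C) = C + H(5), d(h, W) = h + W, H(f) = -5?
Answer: -2600*I*√7 ≈ -6879.0*I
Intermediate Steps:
d(h, W) = W + h
O(C) = -5 + C (O(C) = C - 5 = -5 + C)
X(J) = √J (X(J) = √(J + 0) = √J)
o(u) = u²
(X(d(-2, -5))*o(O(-5)))*(-26) = (√(-5 - 2)*(-5 - 5)²)*(-26) = (√(-7)*(-10)²)*(-26) = ((I*√7)*100)*(-26) = (100*I*√7)*(-26) = -2600*I*√7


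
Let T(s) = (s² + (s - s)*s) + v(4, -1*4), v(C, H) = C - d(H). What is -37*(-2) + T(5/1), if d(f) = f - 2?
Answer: 109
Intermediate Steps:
d(f) = -2 + f
v(C, H) = 2 + C - H (v(C, H) = C - (-2 + H) = C + (2 - H) = 2 + C - H)
T(s) = 10 + s² (T(s) = (s² + (s - s)*s) + (2 + 4 - (-1)*4) = (s² + 0*s) + (2 + 4 - 1*(-4)) = (s² + 0) + (2 + 4 + 4) = s² + 10 = 10 + s²)
-37*(-2) + T(5/1) = -37*(-2) + (10 + (5/1)²) = 74 + (10 + (5*1)²) = 74 + (10 + 5²) = 74 + (10 + 25) = 74 + 35 = 109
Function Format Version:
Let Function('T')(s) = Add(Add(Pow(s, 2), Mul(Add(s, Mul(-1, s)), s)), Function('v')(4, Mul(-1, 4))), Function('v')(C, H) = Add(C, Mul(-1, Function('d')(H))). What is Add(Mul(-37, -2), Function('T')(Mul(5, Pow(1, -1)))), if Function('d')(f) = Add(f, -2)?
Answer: 109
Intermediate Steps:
Function('d')(f) = Add(-2, f)
Function('v')(C, H) = Add(2, C, Mul(-1, H)) (Function('v')(C, H) = Add(C, Mul(-1, Add(-2, H))) = Add(C, Add(2, Mul(-1, H))) = Add(2, C, Mul(-1, H)))
Function('T')(s) = Add(10, Pow(s, 2)) (Function('T')(s) = Add(Add(Pow(s, 2), Mul(Add(s, Mul(-1, s)), s)), Add(2, 4, Mul(-1, Mul(-1, 4)))) = Add(Add(Pow(s, 2), Mul(0, s)), Add(2, 4, Mul(-1, -4))) = Add(Add(Pow(s, 2), 0), Add(2, 4, 4)) = Add(Pow(s, 2), 10) = Add(10, Pow(s, 2)))
Add(Mul(-37, -2), Function('T')(Mul(5, Pow(1, -1)))) = Add(Mul(-37, -2), Add(10, Pow(Mul(5, Pow(1, -1)), 2))) = Add(74, Add(10, Pow(Mul(5, 1), 2))) = Add(74, Add(10, Pow(5, 2))) = Add(74, Add(10, 25)) = Add(74, 35) = 109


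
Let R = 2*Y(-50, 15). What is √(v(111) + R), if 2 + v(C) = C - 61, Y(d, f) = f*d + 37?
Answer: I*√1378 ≈ 37.121*I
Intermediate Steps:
Y(d, f) = 37 + d*f (Y(d, f) = d*f + 37 = 37 + d*f)
v(C) = -63 + C (v(C) = -2 + (C - 61) = -2 + (-61 + C) = -63 + C)
R = -1426 (R = 2*(37 - 50*15) = 2*(37 - 750) = 2*(-713) = -1426)
√(v(111) + R) = √((-63 + 111) - 1426) = √(48 - 1426) = √(-1378) = I*√1378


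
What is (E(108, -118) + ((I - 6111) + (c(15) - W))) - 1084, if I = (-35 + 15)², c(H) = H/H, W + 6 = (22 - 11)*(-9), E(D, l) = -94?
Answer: -6783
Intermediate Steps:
W = -105 (W = -6 + (22 - 11)*(-9) = -6 + 11*(-9) = -6 - 99 = -105)
c(H) = 1
I = 400 (I = (-20)² = 400)
(E(108, -118) + ((I - 6111) + (c(15) - W))) - 1084 = (-94 + ((400 - 6111) + (1 - 1*(-105)))) - 1084 = (-94 + (-5711 + (1 + 105))) - 1084 = (-94 + (-5711 + 106)) - 1084 = (-94 - 5605) - 1084 = -5699 - 1084 = -6783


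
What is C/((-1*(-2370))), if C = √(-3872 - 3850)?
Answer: I*√858/790 ≈ 0.037078*I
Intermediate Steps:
C = 3*I*√858 (C = √(-7722) = 3*I*√858 ≈ 87.875*I)
C/((-1*(-2370))) = (3*I*√858)/((-1*(-2370))) = (3*I*√858)/2370 = (3*I*√858)*(1/2370) = I*√858/790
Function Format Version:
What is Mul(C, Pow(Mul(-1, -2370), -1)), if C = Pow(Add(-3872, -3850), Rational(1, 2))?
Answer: Mul(Rational(1, 790), I, Pow(858, Rational(1, 2))) ≈ Mul(0.037078, I)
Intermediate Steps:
C = Mul(3, I, Pow(858, Rational(1, 2))) (C = Pow(-7722, Rational(1, 2)) = Mul(3, I, Pow(858, Rational(1, 2))) ≈ Mul(87.875, I))
Mul(C, Pow(Mul(-1, -2370), -1)) = Mul(Mul(3, I, Pow(858, Rational(1, 2))), Pow(Mul(-1, -2370), -1)) = Mul(Mul(3, I, Pow(858, Rational(1, 2))), Pow(2370, -1)) = Mul(Mul(3, I, Pow(858, Rational(1, 2))), Rational(1, 2370)) = Mul(Rational(1, 790), I, Pow(858, Rational(1, 2)))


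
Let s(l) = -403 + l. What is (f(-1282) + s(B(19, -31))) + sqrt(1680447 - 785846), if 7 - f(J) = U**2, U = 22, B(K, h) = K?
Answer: -861 + sqrt(894601) ≈ 84.833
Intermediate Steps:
f(J) = -477 (f(J) = 7 - 1*22**2 = 7 - 1*484 = 7 - 484 = -477)
(f(-1282) + s(B(19, -31))) + sqrt(1680447 - 785846) = (-477 + (-403 + 19)) + sqrt(1680447 - 785846) = (-477 - 384) + sqrt(894601) = -861 + sqrt(894601)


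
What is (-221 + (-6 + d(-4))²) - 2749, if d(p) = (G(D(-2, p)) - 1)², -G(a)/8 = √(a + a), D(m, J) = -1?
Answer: 14207 - 4256*I*√2 ≈ 14207.0 - 6018.9*I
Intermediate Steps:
G(a) = -8*√2*√a (G(a) = -8*√(a + a) = -8*√2*√a)
d(p) = (-1 - 8*I*√2)² (d(p) = (-8*√2*√(-1) - 1)² = (-8*√2*I - 1)² = (-8*I*√2 - 1)² = (-1 - 8*I*√2)²)
(-221 + (-6 + d(-4))²) - 2749 = (-221 + (-6 + (-127 + 16*I*√2))²) - 2749 = (-221 + (-133 + 16*I*√2)²) - 2749 = -2970 + (-133 + 16*I*√2)²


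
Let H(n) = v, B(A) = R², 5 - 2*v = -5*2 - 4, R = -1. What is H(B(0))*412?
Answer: 3914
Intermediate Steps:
v = 19/2 (v = 5/2 - (-5*2 - 4)/2 = 5/2 - (-10 - 4)/2 = 5/2 - ½*(-14) = 5/2 + 7 = 19/2 ≈ 9.5000)
B(A) = 1 (B(A) = (-1)² = 1)
H(n) = 19/2
H(B(0))*412 = (19/2)*412 = 3914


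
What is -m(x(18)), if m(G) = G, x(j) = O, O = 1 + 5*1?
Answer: -6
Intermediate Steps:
O = 6 (O = 1 + 5 = 6)
x(j) = 6
-m(x(18)) = -1*6 = -6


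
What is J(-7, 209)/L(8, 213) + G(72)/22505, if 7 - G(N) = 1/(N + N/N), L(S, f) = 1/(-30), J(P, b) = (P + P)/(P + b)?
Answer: 69010632/33185873 ≈ 2.0795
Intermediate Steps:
J(P, b) = 2*P/(P + b) (J(P, b) = (2*P)/(P + b) = 2*P/(P + b))
L(S, f) = -1/30
G(N) = 7 - 1/(1 + N) (G(N) = 7 - 1/(N + N/N) = 7 - 1/(N + 1) = 7 - 1/(1 + N))
J(-7, 209)/L(8, 213) + G(72)/22505 = (2*(-7)/(-7 + 209))/(-1/30) + ((6 + 7*72)/(1 + 72))/22505 = (2*(-7)/202)*(-30) + ((6 + 504)/73)*(1/22505) = (2*(-7)*(1/202))*(-30) + ((1/73)*510)*(1/22505) = -7/101*(-30) + (510/73)*(1/22505) = 210/101 + 102/328573 = 69010632/33185873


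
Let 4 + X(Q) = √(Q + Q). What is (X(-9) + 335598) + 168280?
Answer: 503874 + 3*I*√2 ≈ 5.0387e+5 + 4.2426*I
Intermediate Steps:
X(Q) = -4 + √2*√Q (X(Q) = -4 + √(Q + Q) = -4 + √(2*Q) = -4 + √2*√Q)
(X(-9) + 335598) + 168280 = ((-4 + √2*√(-9)) + 335598) + 168280 = ((-4 + √2*(3*I)) + 335598) + 168280 = ((-4 + 3*I*√2) + 335598) + 168280 = (335594 + 3*I*√2) + 168280 = 503874 + 3*I*√2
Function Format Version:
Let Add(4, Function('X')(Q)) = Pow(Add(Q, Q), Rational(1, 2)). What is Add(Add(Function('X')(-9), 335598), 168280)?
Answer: Add(503874, Mul(3, I, Pow(2, Rational(1, 2)))) ≈ Add(5.0387e+5, Mul(4.2426, I))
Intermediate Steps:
Function('X')(Q) = Add(-4, Mul(Pow(2, Rational(1, 2)), Pow(Q, Rational(1, 2)))) (Function('X')(Q) = Add(-4, Pow(Add(Q, Q), Rational(1, 2))) = Add(-4, Pow(Mul(2, Q), Rational(1, 2))) = Add(-4, Mul(Pow(2, Rational(1, 2)), Pow(Q, Rational(1, 2)))))
Add(Add(Function('X')(-9), 335598), 168280) = Add(Add(Add(-4, Mul(Pow(2, Rational(1, 2)), Pow(-9, Rational(1, 2)))), 335598), 168280) = Add(Add(Add(-4, Mul(Pow(2, Rational(1, 2)), Mul(3, I))), 335598), 168280) = Add(Add(Add(-4, Mul(3, I, Pow(2, Rational(1, 2)))), 335598), 168280) = Add(Add(335594, Mul(3, I, Pow(2, Rational(1, 2)))), 168280) = Add(503874, Mul(3, I, Pow(2, Rational(1, 2))))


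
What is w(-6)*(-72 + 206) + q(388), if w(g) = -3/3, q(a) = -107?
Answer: -241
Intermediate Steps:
w(g) = -1 (w(g) = -3*1/3 = -1)
w(-6)*(-72 + 206) + q(388) = -(-72 + 206) - 107 = -1*134 - 107 = -134 - 107 = -241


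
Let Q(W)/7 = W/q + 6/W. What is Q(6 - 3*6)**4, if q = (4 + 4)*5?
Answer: 614656/625 ≈ 983.45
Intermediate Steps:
q = 40 (q = 8*5 = 40)
Q(W) = 42/W + 7*W/40 (Q(W) = 7*(W/40 + 6/W) = 7*(6/W + W/40) = 42/W + 7*W/40)
Q(6 - 3*6)**4 = (42/(6 - 3*6) + 7*(6 - 3*6)/40)**4 = (42/(6 - 18) + 7*(6 - 18)/40)**4 = (42/(-12) + (7/40)*(-12))**4 = (42*(-1/12) - 21/10)**4 = (-7/2 - 21/10)**4 = (-28/5)**4 = 614656/625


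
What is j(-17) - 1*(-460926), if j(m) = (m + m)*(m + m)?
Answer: 462082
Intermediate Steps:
j(m) = 4*m**2 (j(m) = (2*m)*(2*m) = 4*m**2)
j(-17) - 1*(-460926) = 4*(-17)**2 - 1*(-460926) = 4*289 + 460926 = 1156 + 460926 = 462082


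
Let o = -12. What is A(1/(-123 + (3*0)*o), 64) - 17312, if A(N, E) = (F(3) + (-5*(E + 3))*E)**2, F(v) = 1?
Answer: 459613409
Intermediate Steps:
A(N, E) = (1 + E*(-15 - 5*E))**2 (A(N, E) = (1 + (-5*(E + 3))*E)**2 = (1 + (-5*(3 + E))*E)**2 = (1 + (-15 - 5*E)*E)**2 = (1 + E*(-15 - 5*E))**2)
A(1/(-123 + (3*0)*o), 64) - 17312 = (-1 + 5*64**2 + 15*64)**2 - 17312 = (-1 + 5*4096 + 960)**2 - 17312 = (-1 + 20480 + 960)**2 - 17312 = 21439**2 - 17312 = 459630721 - 17312 = 459613409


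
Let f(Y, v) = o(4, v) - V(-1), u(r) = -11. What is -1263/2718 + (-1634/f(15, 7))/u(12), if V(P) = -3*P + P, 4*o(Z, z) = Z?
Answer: -1485035/9966 ≈ -149.01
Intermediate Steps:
o(Z, z) = Z/4
V(P) = -2*P
f(Y, v) = -1 (f(Y, v) = (¼)*4 - (-2)*(-1) = 1 - 1*2 = 1 - 2 = -1)
-1263/2718 + (-1634/f(15, 7))/u(12) = -1263/2718 - 1634/(-1)/(-11) = -1263*1/2718 - 1634*(-1)*(-1/11) = -421/906 + 1634*(-1/11) = -421/906 - 1634/11 = -1485035/9966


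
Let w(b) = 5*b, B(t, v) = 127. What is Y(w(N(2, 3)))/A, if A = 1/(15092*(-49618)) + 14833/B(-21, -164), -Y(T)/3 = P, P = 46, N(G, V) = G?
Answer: -13124079686256/11107467418921 ≈ -1.1816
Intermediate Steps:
Y(T) = -138 (Y(T) = -3*46 = -138)
A = 11107467418921/95102026712 (A = 1/(15092*(-49618)) + 14833/127 = (1/15092)*(-1/49618) + 14833*(1/127) = -1/748834856 + 14833/127 = 11107467418921/95102026712 ≈ 116.80)
Y(w(N(2, 3)))/A = -138/11107467418921/95102026712 = -138*95102026712/11107467418921 = -13124079686256/11107467418921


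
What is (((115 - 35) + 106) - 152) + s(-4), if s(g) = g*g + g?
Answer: 46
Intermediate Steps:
s(g) = g + g² (s(g) = g² + g = g + g²)
(((115 - 35) + 106) - 152) + s(-4) = (((115 - 35) + 106) - 152) - 4*(1 - 4) = ((80 + 106) - 152) - 4*(-3) = (186 - 152) + 12 = 34 + 12 = 46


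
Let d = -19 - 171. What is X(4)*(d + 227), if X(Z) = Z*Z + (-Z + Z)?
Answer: 592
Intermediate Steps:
X(Z) = Z² (X(Z) = Z² + 0 = Z²)
d = -190
X(4)*(d + 227) = 4²*(-190 + 227) = 16*37 = 592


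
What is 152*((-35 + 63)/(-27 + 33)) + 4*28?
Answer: 2464/3 ≈ 821.33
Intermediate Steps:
152*((-35 + 63)/(-27 + 33)) + 4*28 = 152*(28/6) + 112 = 152*(28*(1/6)) + 112 = 152*(14/3) + 112 = 2128/3 + 112 = 2464/3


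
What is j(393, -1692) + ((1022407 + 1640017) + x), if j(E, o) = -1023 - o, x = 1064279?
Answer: 3727372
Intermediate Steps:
j(393, -1692) + ((1022407 + 1640017) + x) = (-1023 - 1*(-1692)) + ((1022407 + 1640017) + 1064279) = (-1023 + 1692) + (2662424 + 1064279) = 669 + 3726703 = 3727372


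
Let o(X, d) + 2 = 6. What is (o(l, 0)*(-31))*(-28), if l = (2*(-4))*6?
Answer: 3472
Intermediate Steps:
l = -48 (l = -8*6 = -48)
o(X, d) = 4 (o(X, d) = -2 + 6 = 4)
(o(l, 0)*(-31))*(-28) = (4*(-31))*(-28) = -124*(-28) = 3472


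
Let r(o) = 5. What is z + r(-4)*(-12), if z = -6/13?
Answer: -786/13 ≈ -60.462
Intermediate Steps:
z = -6/13 (z = -6*1/13 = -6/13 ≈ -0.46154)
z + r(-4)*(-12) = -6/13 + 5*(-12) = -6/13 - 60 = -786/13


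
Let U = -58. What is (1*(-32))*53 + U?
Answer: -1754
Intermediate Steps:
(1*(-32))*53 + U = (1*(-32))*53 - 58 = -32*53 - 58 = -1696 - 58 = -1754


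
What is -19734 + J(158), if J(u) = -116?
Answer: -19850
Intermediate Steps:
-19734 + J(158) = -19734 - 116 = -19850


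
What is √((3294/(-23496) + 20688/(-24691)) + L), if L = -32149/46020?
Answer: I*√767315049906187883595/21392652765 ≈ 1.2949*I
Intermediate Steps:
L = -2473/3540 (L = -32149*1/46020 = -2473/3540 ≈ -0.69859)
√((3294/(-23496) + 20688/(-24691)) + L) = √((3294/(-23496) + 20688/(-24691)) - 2473/3540) = √((3294*(-1/23496) + 20688*(-1/24691)) - 2473/3540) = √((-549/3916 - 20688/24691) - 2473/3540) = √(-94569567/96689956 - 2473/3540) = √(-35868158023/21392652765) = I*√767315049906187883595/21392652765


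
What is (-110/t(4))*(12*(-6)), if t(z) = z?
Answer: 1980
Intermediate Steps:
(-110/t(4))*(12*(-6)) = (-110/4)*(12*(-6)) = -110*¼*(-72) = -55/2*(-72) = 1980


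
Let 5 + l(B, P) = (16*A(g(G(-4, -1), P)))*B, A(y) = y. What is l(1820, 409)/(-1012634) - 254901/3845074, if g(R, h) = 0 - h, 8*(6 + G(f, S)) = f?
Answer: 11384259188014/973413166229 ≈ 11.695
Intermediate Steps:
G(f, S) = -6 + f/8
g(R, h) = -h
l(B, P) = -5 - 16*B*P (l(B, P) = -5 + (16*(-P))*B = -5 + (-16*P)*B = -5 - 16*B*P)
l(1820, 409)/(-1012634) - 254901/3845074 = (-5 - 16*1820*409)/(-1012634) - 254901/3845074 = (-5 - 11910080)*(-1/1012634) - 254901*1/3845074 = -11910085*(-1/1012634) - 254901/3845074 = 11910085/1012634 - 254901/3845074 = 11384259188014/973413166229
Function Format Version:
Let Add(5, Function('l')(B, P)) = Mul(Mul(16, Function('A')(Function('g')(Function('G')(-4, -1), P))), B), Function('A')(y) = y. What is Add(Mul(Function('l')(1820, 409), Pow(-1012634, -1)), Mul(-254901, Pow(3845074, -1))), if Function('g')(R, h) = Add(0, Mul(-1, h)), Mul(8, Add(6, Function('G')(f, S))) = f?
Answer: Rational(11384259188014, 973413166229) ≈ 11.695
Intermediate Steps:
Function('G')(f, S) = Add(-6, Mul(Rational(1, 8), f))
Function('g')(R, h) = Mul(-1, h)
Function('l')(B, P) = Add(-5, Mul(-16, B, P)) (Function('l')(B, P) = Add(-5, Mul(Mul(16, Mul(-1, P)), B)) = Add(-5, Mul(Mul(-16, P), B)) = Add(-5, Mul(-16, B, P)))
Add(Mul(Function('l')(1820, 409), Pow(-1012634, -1)), Mul(-254901, Pow(3845074, -1))) = Add(Mul(Add(-5, Mul(-16, 1820, 409)), Pow(-1012634, -1)), Mul(-254901, Pow(3845074, -1))) = Add(Mul(Add(-5, -11910080), Rational(-1, 1012634)), Mul(-254901, Rational(1, 3845074))) = Add(Mul(-11910085, Rational(-1, 1012634)), Rational(-254901, 3845074)) = Add(Rational(11910085, 1012634), Rational(-254901, 3845074)) = Rational(11384259188014, 973413166229)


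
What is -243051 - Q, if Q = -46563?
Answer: -196488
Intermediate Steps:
-243051 - Q = -243051 - 1*(-46563) = -243051 + 46563 = -196488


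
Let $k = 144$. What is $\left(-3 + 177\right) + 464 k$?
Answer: $66990$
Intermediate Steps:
$\left(-3 + 177\right) + 464 k = \left(-3 + 177\right) + 464 \cdot 144 = 174 + 66816 = 66990$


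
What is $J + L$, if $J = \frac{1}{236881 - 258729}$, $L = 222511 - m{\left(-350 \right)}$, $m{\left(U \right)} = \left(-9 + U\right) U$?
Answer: $\frac{2116219127}{21848} \approx 96861.0$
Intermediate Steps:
$m{\left(U \right)} = U \left(-9 + U\right)$
$L = 96861$ ($L = 222511 - - 350 \left(-9 - 350\right) = 222511 - \left(-350\right) \left(-359\right) = 222511 - 125650 = 96861$)
$J = - \frac{1}{21848}$ ($J = \frac{1}{-21848} = - \frac{1}{21848} \approx -4.5771 \cdot 10^{-5}$)
$J + L = - \frac{1}{21848} + 96861 = \frac{2116219127}{21848}$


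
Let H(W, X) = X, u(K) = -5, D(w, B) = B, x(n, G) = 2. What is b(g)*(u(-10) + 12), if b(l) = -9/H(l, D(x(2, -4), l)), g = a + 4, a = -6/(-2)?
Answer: -9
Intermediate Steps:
a = 3 (a = -6*(-1/2) = 3)
g = 7 (g = 3 + 4 = 7)
b(l) = -9/l
b(g)*(u(-10) + 12) = (-9/7)*(-5 + 12) = -9*1/7*7 = -9/7*7 = -9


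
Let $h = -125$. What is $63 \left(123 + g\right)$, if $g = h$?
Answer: $-126$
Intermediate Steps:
$g = -125$
$63 \left(123 + g\right) = 63 \left(123 - 125\right) = 63 \left(-2\right) = -126$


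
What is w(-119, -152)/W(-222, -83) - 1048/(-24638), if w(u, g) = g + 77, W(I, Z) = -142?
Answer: 998333/1749298 ≈ 0.57070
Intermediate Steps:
w(u, g) = 77 + g
w(-119, -152)/W(-222, -83) - 1048/(-24638) = (77 - 152)/(-142) - 1048/(-24638) = -75*(-1/142) - 1048*(-1/24638) = 75/142 + 524/12319 = 998333/1749298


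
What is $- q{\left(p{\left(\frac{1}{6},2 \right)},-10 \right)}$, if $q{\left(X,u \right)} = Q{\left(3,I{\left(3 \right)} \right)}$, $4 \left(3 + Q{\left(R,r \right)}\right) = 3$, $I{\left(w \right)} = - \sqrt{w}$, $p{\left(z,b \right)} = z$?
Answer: $\frac{9}{4} \approx 2.25$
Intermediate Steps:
$Q{\left(R,r \right)} = - \frac{9}{4}$ ($Q{\left(R,r \right)} = -3 + \frac{1}{4} \cdot 3 = -3 + \frac{3}{4} = - \frac{9}{4}$)
$q{\left(X,u \right)} = - \frac{9}{4}$
$- q{\left(p{\left(\frac{1}{6},2 \right)},-10 \right)} = \left(-1\right) \left(- \frac{9}{4}\right) = \frac{9}{4}$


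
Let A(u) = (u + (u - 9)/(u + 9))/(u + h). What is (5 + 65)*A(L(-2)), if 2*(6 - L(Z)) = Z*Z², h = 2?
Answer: 6685/114 ≈ 58.640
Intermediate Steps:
L(Z) = 6 - Z³/2 (L(Z) = 6 - Z*Z²/2 = 6 - Z³/2)
A(u) = (u + (-9 + u)/(9 + u))/(2 + u) (A(u) = (u + (u - 9)/(u + 9))/(u + 2) = (u + (-9 + u)/(9 + u))/(2 + u))
(5 + 65)*A(L(-2)) = (5 + 65)*((-9 + (6 - ½*(-2)³)² + 10*(6 - ½*(-2)³))/(18 + (6 - ½*(-2)³)² + 11*(6 - ½*(-2)³))) = 70*((-9 + (6 - ½*(-8))² + 10*(6 - ½*(-8)))/(18 + (6 - ½*(-8))² + 11*(6 - ½*(-8)))) = 70*((-9 + (6 + 4)² + 10*(6 + 4))/(18 + (6 + 4)² + 11*(6 + 4))) = 70*((-9 + 10² + 10*10)/(18 + 10² + 11*10)) = 70*((-9 + 100 + 100)/(18 + 100 + 110)) = 70*(191/228) = 6685/114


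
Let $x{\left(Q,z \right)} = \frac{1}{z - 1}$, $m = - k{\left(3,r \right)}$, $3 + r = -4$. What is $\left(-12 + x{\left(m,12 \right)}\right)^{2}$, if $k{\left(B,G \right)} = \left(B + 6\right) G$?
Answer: $\frac{17161}{121} \approx 141.83$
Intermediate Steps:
$r = -7$ ($r = -3 - 4 = -7$)
$k{\left(B,G \right)} = G \left(6 + B\right)$ ($k{\left(B,G \right)} = \left(6 + B\right) G = G \left(6 + B\right)$)
$m = 63$ ($m = - \left(-7\right) \left(6 + 3\right) = - \left(-7\right) 9 = \left(-1\right) \left(-63\right) = 63$)
$x{\left(Q,z \right)} = \frac{1}{-1 + z}$
$\left(-12 + x{\left(m,12 \right)}\right)^{2} = \left(-12 + \frac{1}{-1 + 12}\right)^{2} = \left(-12 + \frac{1}{11}\right)^{2} = \left(- \frac{131}{11}\right)^{2} = \frac{17161}{121}$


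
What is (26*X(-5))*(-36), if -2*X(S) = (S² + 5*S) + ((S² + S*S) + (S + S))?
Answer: 18720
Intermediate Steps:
X(S) = -7*S/2 - 3*S²/2 (X(S) = -((S² + 5*S) + ((S² + S*S) + (S + S)))/2 = -((S² + 5*S) + ((S² + S²) + 2*S))/2 = -((S² + 5*S) + (2*S² + 2*S))/2 = -((S² + 5*S) + (2*S + 2*S²))/2 = -(3*S² + 7*S)/2 = -7*S/2 - 3*S²/2)
(26*X(-5))*(-36) = (26*(-½*(-5)*(7 + 3*(-5))))*(-36) = (26*(-½*(-5)*(7 - 15)))*(-36) = (26*(-½*(-5)*(-8)))*(-36) = (26*(-20))*(-36) = -520*(-36) = 18720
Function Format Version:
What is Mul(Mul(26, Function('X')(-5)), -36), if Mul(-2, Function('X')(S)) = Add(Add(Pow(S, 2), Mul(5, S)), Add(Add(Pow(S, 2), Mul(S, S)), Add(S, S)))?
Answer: 18720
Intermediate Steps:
Function('X')(S) = Add(Mul(Rational(-7, 2), S), Mul(Rational(-3, 2), Pow(S, 2))) (Function('X')(S) = Mul(Rational(-1, 2), Add(Add(Pow(S, 2), Mul(5, S)), Add(Add(Pow(S, 2), Mul(S, S)), Add(S, S)))) = Mul(Rational(-1, 2), Add(Add(Pow(S, 2), Mul(5, S)), Add(Add(Pow(S, 2), Pow(S, 2)), Mul(2, S)))) = Mul(Rational(-1, 2), Add(Add(Pow(S, 2), Mul(5, S)), Add(Mul(2, Pow(S, 2)), Mul(2, S)))) = Mul(Rational(-1, 2), Add(Add(Pow(S, 2), Mul(5, S)), Add(Mul(2, S), Mul(2, Pow(S, 2))))) = Mul(Rational(-1, 2), Add(Mul(3, Pow(S, 2)), Mul(7, S))) = Add(Mul(Rational(-7, 2), S), Mul(Rational(-3, 2), Pow(S, 2))))
Mul(Mul(26, Function('X')(-5)), -36) = Mul(Mul(26, Mul(Rational(-1, 2), -5, Add(7, Mul(3, -5)))), -36) = Mul(Mul(26, Mul(Rational(-1, 2), -5, Add(7, -15))), -36) = Mul(Mul(26, Mul(Rational(-1, 2), -5, -8)), -36) = Mul(Mul(26, -20), -36) = Mul(-520, -36) = 18720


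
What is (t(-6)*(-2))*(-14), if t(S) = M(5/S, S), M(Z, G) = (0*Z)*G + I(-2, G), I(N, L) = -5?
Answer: -140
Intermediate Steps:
M(Z, G) = -5 (M(Z, G) = (0*Z)*G - 5 = 0*G - 5 = 0 - 5 = -5)
t(S) = -5
(t(-6)*(-2))*(-14) = -5*(-2)*(-14) = 10*(-14) = -140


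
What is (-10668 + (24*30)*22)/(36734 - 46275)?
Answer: -5172/9541 ≈ -0.54208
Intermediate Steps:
(-10668 + (24*30)*22)/(36734 - 46275) = (-10668 + 720*22)/(-9541) = (-10668 + 15840)*(-1/9541) = 5172*(-1/9541) = -5172/9541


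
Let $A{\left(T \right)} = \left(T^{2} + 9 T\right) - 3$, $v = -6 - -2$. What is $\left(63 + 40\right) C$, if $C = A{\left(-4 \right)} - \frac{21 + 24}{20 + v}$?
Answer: $- \frac{42539}{16} \approx -2658.7$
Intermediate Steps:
$v = -4$ ($v = -6 + 2 = -4$)
$A{\left(T \right)} = -3 + T^{2} + 9 T$
$C = - \frac{413}{16}$ ($C = \left(-3 + \left(-4\right)^{2} + 9 \left(-4\right)\right) - \frac{21 + 24}{20 - 4} = \left(-3 + 16 - 36\right) - \frac{45}{16} = -23 - 45 \cdot \frac{1}{16} = -23 - \frac{45}{16} = - \frac{413}{16} \approx -25.813$)
$\left(63 + 40\right) C = \left(63 + 40\right) \left(- \frac{413}{16}\right) = 103 \left(- \frac{413}{16}\right) = - \frac{42539}{16}$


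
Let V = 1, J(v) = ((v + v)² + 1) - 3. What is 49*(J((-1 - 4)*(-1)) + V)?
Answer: 4851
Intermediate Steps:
J(v) = -2 + 4*v² (J(v) = ((2*v)² + 1) - 3 = (4*v² + 1) - 3 = (1 + 4*v²) - 3 = -2 + 4*v²)
49*(J((-1 - 4)*(-1)) + V) = 49*((-2 + 4*((-1 - 4)*(-1))²) + 1) = 49*((-2 + 4*(-5*(-1))²) + 1) = 49*((-2 + 4*5²) + 1) = 49*((-2 + 4*25) + 1) = 49*((-2 + 100) + 1) = 49*(98 + 1) = 49*99 = 4851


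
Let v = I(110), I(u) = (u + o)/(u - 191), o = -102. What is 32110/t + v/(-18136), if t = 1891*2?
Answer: 2948133376/347238657 ≈ 8.4902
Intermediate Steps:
I(u) = (-102 + u)/(-191 + u) (I(u) = (u - 102)/(u - 191) = (-102 + u)/(-191 + u))
v = -8/81 (v = (-102 + 110)/(-191 + 110) = 8/(-81) = -1/81*8 = -8/81 ≈ -0.098765)
t = 3782
32110/t + v/(-18136) = 32110/3782 - 8/81/(-18136) = 32110*(1/3782) - 8/81*(-1/18136) = 16055/1891 + 1/183627 = 2948133376/347238657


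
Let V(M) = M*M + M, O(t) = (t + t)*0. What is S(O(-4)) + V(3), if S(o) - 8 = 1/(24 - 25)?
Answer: 19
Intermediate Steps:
O(t) = 0 (O(t) = (2*t)*0 = 0)
S(o) = 7 (S(o) = 8 + 1/(24 - 25) = 8 + 1/(-1) = 8 - 1 = 7)
V(M) = M + M² (V(M) = M² + M = M + M²)
S(O(-4)) + V(3) = 7 + 3*(1 + 3) = 7 + 3*4 = 7 + 12 = 19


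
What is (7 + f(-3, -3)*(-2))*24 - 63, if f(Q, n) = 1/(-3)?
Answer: 121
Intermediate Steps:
f(Q, n) = -⅓
(7 + f(-3, -3)*(-2))*24 - 63 = (7 - ⅓*(-2))*24 - 63 = (7 + ⅔)*24 - 63 = (23/3)*24 - 63 = 184 - 63 = 121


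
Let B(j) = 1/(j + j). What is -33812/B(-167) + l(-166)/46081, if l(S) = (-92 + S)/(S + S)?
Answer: 86386784762897/7649446 ≈ 1.1293e+7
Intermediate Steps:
l(S) = (-92 + S)/(2*S) (l(S) = (-92 + S)/((2*S)) = (-92 + S)*(1/(2*S)) = (-92 + S)/(2*S))
B(j) = 1/(2*j)
-33812/B(-167) + l(-166)/46081 = -33812/((½)/(-167)) + ((½)*(-92 - 166)/(-166))/46081 = -33812/((½)*(-1/167)) + ((½)*(-1/166)*(-258))*(1/46081) = -33812/(-1/334) + (129/166)*(1/46081) = -33812*(-334) + 129/7649446 = 11293208 + 129/7649446 = 86386784762897/7649446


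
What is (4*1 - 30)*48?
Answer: -1248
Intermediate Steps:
(4*1 - 30)*48 = (4 - 30)*48 = -26*48 = -1248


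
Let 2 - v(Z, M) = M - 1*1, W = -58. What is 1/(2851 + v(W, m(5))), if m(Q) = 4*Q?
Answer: 1/2834 ≈ 0.00035286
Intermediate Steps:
v(Z, M) = 3 - M (v(Z, M) = 2 - (M - 1*1) = 2 - (M - 1) = 2 - (-1 + M) = 2 + (1 - M) = 3 - M)
1/(2851 + v(W, m(5))) = 1/(2851 + (3 - 4*5)) = 1/(2851 + (3 - 1*20)) = 1/(2851 + (3 - 20)) = 1/(2851 - 17) = 1/2834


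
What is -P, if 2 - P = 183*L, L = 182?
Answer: 33304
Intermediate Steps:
P = -33304 (P = 2 - 183*182 = 2 - 1*33306 = 2 - 33306 = -33304)
-P = -1*(-33304) = 33304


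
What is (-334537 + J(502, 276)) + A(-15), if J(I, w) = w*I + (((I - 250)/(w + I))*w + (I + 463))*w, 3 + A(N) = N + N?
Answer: 36953434/389 ≈ 94996.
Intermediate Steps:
A(N) = -3 + 2*N (A(N) = -3 + (N + N) = -3 + 2*N)
J(I, w) = I*w + w*(463 + I + w*(-250 + I)/(I + w)) (J(I, w) = I*w + (((-250 + I)/(I + w))*w + (463 + I))*w = I*w + (w*(-250 + I)/(I + w) + (463 + I))*w = I*w + (463 + I + w*(-250 + I)/(I + w))*w = I*w + w*(463 + I + w*(-250 + I)/(I + w)))
(-334537 + J(502, 276)) + A(-15) = (-334537 + 276*(2*502**2 + 213*276 + 463*502 + 3*502*276)/(502 + 276)) + (-3 + 2*(-15)) = (-334537 + 276*(2*252004 + 58788 + 232426 + 415656)/778) + (-3 - 30) = (-334537 + 276*(1/778)*(504008 + 58788 + 232426 + 415656)) - 33 = (-334537 + 276*(1/778)*1210878) - 33 = (-334537 + 167101164/389) - 33 = 36966271/389 - 33 = 36953434/389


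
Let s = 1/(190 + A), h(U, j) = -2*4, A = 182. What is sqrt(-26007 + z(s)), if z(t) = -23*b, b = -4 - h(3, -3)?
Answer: I*sqrt(26099) ≈ 161.55*I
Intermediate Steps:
h(U, j) = -8
b = 4 (b = -4 - 1*(-8) = -4 + 8 = 4)
s = 1/372 (s = 1/(190 + 182) = 1/372 ≈ 0.0026882)
z(t) = -92 (z(t) = -23*4 = -92)
sqrt(-26007 + z(s)) = sqrt(-26007 - 92) = sqrt(-26099) = I*sqrt(26099)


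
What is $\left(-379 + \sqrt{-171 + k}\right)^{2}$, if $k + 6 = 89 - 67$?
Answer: $\left(379 - i \sqrt{155}\right)^{2} \approx 1.4349 \cdot 10^{5} - 9437.0 i$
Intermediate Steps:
$k = 16$ ($k = -6 + \left(89 - 67\right) = -6 + 22 = 16$)
$\left(-379 + \sqrt{-171 + k}\right)^{2} = \left(-379 + \sqrt{-171 + 16}\right)^{2} = \left(-379 + \sqrt{-155}\right)^{2} = \left(-379 + i \sqrt{155}\right)^{2}$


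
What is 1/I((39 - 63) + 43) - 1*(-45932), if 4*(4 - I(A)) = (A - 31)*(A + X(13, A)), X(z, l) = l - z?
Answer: 3628629/79 ≈ 45932.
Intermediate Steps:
I(A) = 4 - (-31 + A)*(-13 + 2*A)/4 (I(A) = 4 - (A - 31)*(A + (A - 1*13))/4 = 4 - (-31 + A)*(A + (A - 13))/4 = 4 - (-31 + A)*(A + (-13 + A))/4 = 4 - (-31 + A)*(-13 + 2*A)/4)
1/I((39 - 63) + 43) - 1*(-45932) = 1/(-387/4 - ((39 - 63) + 43)²/2 + 75*((39 - 63) + 43)/4) - 1*(-45932) = 1/(-387/4 - (-24 + 43)²/2 + 75*(-24 + 43)/4) + 45932 = 1/(-387/4 - ½*19² + (75/4)*19) + 45932 = 1/(-387/4 - ½*361 + 1425/4) + 45932 = 1/(-387/4 - 361/2 + 1425/4) + 45932 = 1/79 + 45932 = 3628629/79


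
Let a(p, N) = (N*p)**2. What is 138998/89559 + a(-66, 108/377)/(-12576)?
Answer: 2540590264216/1667489975541 ≈ 1.5236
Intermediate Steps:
a(p, N) = N**2*p**2
138998/89559 + a(-66, 108/377)/(-12576) = 138998/89559 + ((108/377)**2*(-66)**2)/(-12576) = 138998*(1/89559) + ((108*(1/377))**2*4356)*(-1/12576) = 138998/89559 + ((108/377)**2*4356)*(-1/12576) = 138998/89559 + ((11664/142129)*4356)*(-1/12576) = 138998/89559 + (50808384/142129)*(-1/12576) = 138998/89559 - 529254/18618899 = 2540590264216/1667489975541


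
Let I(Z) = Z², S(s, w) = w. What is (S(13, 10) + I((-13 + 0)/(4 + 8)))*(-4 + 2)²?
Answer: 1609/36 ≈ 44.694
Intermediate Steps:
(S(13, 10) + I((-13 + 0)/(4 + 8)))*(-4 + 2)² = (10 + ((-13 + 0)/(4 + 8))²)*(-4 + 2)² = (10 + (-13/12)²)*(-2)² = (10 + (-13*1/12)²)*4 = (10 + (-13/12)²)*4 = (10 + 169/144)*4 = (1609/144)*4 = 1609/36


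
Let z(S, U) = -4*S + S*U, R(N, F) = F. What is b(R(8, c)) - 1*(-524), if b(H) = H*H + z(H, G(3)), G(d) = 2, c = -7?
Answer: 587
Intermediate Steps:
b(H) = H**2 - 2*H (b(H) = H*H + H*(-4 + 2) = H**2 + H*(-2) = H**2 - 2*H)
b(R(8, c)) - 1*(-524) = -7*(-2 - 7) - 1*(-524) = -7*(-9) + 524 = 63 + 524 = 587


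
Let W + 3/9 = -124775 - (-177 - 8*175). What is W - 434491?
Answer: -1673068/3 ≈ -5.5769e+5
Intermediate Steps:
W = -369595/3 (W = -⅓ + (-124775 - (-177 - 8*175)) = -⅓ + (-124775 - (-177 - 1400)) = -⅓ + (-124775 - 1*(-1577)) = -⅓ + (-124775 + 1577) = -⅓ - 123198 = -369595/3 ≈ -1.2320e+5)
W - 434491 = -369595/3 - 434491 = -1673068/3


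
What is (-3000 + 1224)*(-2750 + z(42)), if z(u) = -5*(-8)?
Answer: 4812960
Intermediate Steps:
z(u) = 40
(-3000 + 1224)*(-2750 + z(42)) = (-3000 + 1224)*(-2750 + 40) = -1776*(-2710) = 4812960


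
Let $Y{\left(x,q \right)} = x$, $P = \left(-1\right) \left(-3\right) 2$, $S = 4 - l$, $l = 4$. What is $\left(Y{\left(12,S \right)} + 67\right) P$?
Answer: $474$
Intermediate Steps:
$S = 0$ ($S = 4 - 4 = 0$)
$P = 6$ ($P = 3 \cdot 2 = 6$)
$\left(Y{\left(12,S \right)} + 67\right) P = \left(12 + 67\right) 6 = 79 \cdot 6 = 474$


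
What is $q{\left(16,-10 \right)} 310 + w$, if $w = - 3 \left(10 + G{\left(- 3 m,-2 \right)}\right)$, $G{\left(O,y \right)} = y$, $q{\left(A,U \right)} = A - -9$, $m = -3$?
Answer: $7726$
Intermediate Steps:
$q{\left(A,U \right)} = 9 + A$ ($q{\left(A,U \right)} = A + 9 = 9 + A$)
$w = -24$ ($w = - 3 \left(10 - 2\right) = \left(-3\right) 8 = -24$)
$q{\left(16,-10 \right)} 310 + w = \left(9 + 16\right) 310 - 24 = 25 \cdot 310 - 24 = 7750 - 24 = 7726$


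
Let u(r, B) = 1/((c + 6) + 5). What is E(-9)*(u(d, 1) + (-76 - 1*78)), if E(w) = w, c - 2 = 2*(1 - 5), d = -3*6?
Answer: 6921/5 ≈ 1384.2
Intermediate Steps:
d = -18
c = -6 (c = 2 + 2*(1 - 5) = 2 + 2*(-4) = 2 - 8 = -6)
u(r, B) = ⅕ (u(r, B) = 1/((-6 + 6) + 5) = 1/(0 + 5) = 1/5 = ⅕)
E(-9)*(u(d, 1) + (-76 - 1*78)) = -9*(⅕ + (-76 - 1*78)) = -9*(⅕ + (-76 - 78)) = -9*(⅕ - 154) = -9*(-769/5) = 6921/5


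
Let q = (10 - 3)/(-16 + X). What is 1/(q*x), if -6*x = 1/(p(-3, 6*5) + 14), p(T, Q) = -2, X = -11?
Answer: 1944/7 ≈ 277.71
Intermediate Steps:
q = -7/27 (q = (10 - 3)/(-16 - 11) = 7/(-27) = 7*(-1/27) = -7/27 ≈ -0.25926)
x = -1/72 (x = -1/(6*(-2 + 14)) = -⅙/12 = -⅙*1/12 = -1/72 ≈ -0.013889)
1/(q*x) = 1/(-7/27*(-1/72)) = 1/(7/1944) = 1944/7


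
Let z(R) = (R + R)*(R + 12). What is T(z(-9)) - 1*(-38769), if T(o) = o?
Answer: 38715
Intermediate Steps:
z(R) = 2*R*(12 + R) (z(R) = (2*R)*(12 + R) = 2*R*(12 + R))
T(z(-9)) - 1*(-38769) = 2*(-9)*(12 - 9) - 1*(-38769) = 2*(-9)*3 + 38769 = -54 + 38769 = 38715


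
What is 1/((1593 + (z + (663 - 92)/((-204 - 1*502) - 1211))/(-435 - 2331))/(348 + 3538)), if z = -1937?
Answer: 10302605946/4225236023 ≈ 2.4384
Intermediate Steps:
1/((1593 + (z + (663 - 92)/((-204 - 1*502) - 1211))/(-435 - 2331))/(348 + 3538)) = 1/((1593 + (-1937 + (663 - 92)/((-204 - 1*502) - 1211))/(-435 - 2331))/(348 + 3538)) = 1/((1593 + (-1937 + 571/((-204 - 502) - 1211))/(-2766))/3886) = 1/((1593 + (-1937 + 571/(-706 - 1211))*(-1/2766))*(1/3886)) = 1/((1593 + (-1937 + 571/(-1917))*(-1/2766))*(1/3886)) = 1/((1593 + (-1937 + 571*(-1/1917))*(-1/2766))*(1/3886)) = 1/((1593 + (-1937 - 571/1917)*(-1/2766))*(1/3886)) = 1/((1593 - 3713800/1917*(-1/2766))*(1/3886)) = 1/((1593 + 1856900/2651211)*(1/3886)) = 1/((4225236023/2651211)*(1/3886)) = 1/(4225236023/10302605946) = 10302605946/4225236023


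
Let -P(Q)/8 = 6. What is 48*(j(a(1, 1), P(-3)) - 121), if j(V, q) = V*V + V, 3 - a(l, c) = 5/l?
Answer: -5712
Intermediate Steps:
a(l, c) = 3 - 5/l
P(Q) = -48 (P(Q) = -8*6 = -48)
j(V, q) = V + V**2 (j(V, q) = V**2 + V = V + V**2)
48*(j(a(1, 1), P(-3)) - 121) = 48*((3 - 5/1)*(1 + (3 - 5/1)) - 121) = 48*((3 - 5*1)*(1 + (3 - 5*1)) - 121) = 48*((3 - 5)*(1 + (3 - 5)) - 121) = 48*(-2*(1 - 2) - 121) = 48*(-2*(-1) - 121) = 48*(2 - 121) = 48*(-119) = -5712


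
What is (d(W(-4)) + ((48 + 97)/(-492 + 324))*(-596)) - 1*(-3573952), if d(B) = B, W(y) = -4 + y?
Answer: 150127253/42 ≈ 3.5745e+6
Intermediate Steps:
(d(W(-4)) + ((48 + 97)/(-492 + 324))*(-596)) - 1*(-3573952) = ((-4 - 4) + ((48 + 97)/(-492 + 324))*(-596)) - 1*(-3573952) = (-8 + (145/(-168))*(-596)) + 3573952 = (-8 + (145*(-1/168))*(-596)) + 3573952 = (-8 - 145/168*(-596)) + 3573952 = (-8 + 21605/42) + 3573952 = 21269/42 + 3573952 = 150127253/42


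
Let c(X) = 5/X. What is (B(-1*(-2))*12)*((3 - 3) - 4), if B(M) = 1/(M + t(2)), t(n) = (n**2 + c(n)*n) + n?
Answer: -48/13 ≈ -3.6923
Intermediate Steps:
t(n) = 5 + n + n**2 (t(n) = (n**2 + (5/n)*n) + n = (n**2 + 5) + n = (5 + n**2) + n = 5 + n + n**2)
B(M) = 1/(11 + M) (B(M) = 1/(M + (5 + 2*(1 + 2))) = 1/(M + (5 + 2*3)) = 1/(M + (5 + 6)) = 1/(M + 11) = 1/(11 + M))
(B(-1*(-2))*12)*((3 - 3) - 4) = (12/(11 - 1*(-2)))*((3 - 3) - 4) = (12/(11 + 2))*(0 - 4) = (12/13)*(-4) = -48/13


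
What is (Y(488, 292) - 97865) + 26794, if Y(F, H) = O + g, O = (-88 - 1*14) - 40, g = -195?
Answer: -71408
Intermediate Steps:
O = -142 (O = (-88 - 14) - 40 = -102 - 40 = -142)
Y(F, H) = -337 (Y(F, H) = -142 - 195 = -337)
(Y(488, 292) - 97865) + 26794 = (-337 - 97865) + 26794 = -98202 + 26794 = -71408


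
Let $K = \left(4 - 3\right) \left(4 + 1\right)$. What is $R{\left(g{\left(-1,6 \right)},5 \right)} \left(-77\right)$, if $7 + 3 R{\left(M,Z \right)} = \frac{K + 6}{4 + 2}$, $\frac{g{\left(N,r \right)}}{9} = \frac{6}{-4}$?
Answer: $\frac{2387}{18} \approx 132.61$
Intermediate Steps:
$K = 5$ ($K = 1 \cdot 5 = 5$)
$g{\left(N,r \right)} = - \frac{27}{2}$ ($g{\left(N,r \right)} = 9 \frac{6}{-4} = 9 \cdot 6 \left(- \frac{1}{4}\right) = 9 \left(- \frac{3}{2}\right) = - \frac{27}{2}$)
$R{\left(M,Z \right)} = - \frac{31}{18}$ ($R{\left(M,Z \right)} = - \frac{7}{3} + \frac{\left(5 + 6\right) \frac{1}{4 + 2}}{3} = - \frac{7}{3} + \frac{11 \cdot \frac{1}{6}}{3} = - \frac{7}{3} + \frac{1}{3} \cdot \frac{11}{6} = - \frac{7}{3} + \frac{11}{18} = - \frac{31}{18}$)
$R{\left(g{\left(-1,6 \right)},5 \right)} \left(-77\right) = \left(- \frac{31}{18}\right) \left(-77\right) = \frac{2387}{18}$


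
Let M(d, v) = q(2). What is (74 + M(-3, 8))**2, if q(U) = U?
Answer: 5776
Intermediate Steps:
M(d, v) = 2
(74 + M(-3, 8))**2 = (74 + 2)**2 = 76**2 = 5776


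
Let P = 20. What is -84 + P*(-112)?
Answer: -2324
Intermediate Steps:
-84 + P*(-112) = -84 + 20*(-112) = -84 - 2240 = -2324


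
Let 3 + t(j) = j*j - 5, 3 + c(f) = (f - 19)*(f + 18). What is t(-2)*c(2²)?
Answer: 1332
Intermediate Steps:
c(f) = -3 + (-19 + f)*(18 + f) (c(f) = -3 + (f - 19)*(f + 18) = -3 + (-19 + f)*(18 + f))
t(j) = -8 + j² (t(j) = -3 + (j*j - 5) = -3 + (j² - 5) = -3 + (-5 + j²) = -8 + j²)
t(-2)*c(2²) = (-8 + (-2)²)*(-345 + (2²)² - 1*2²) = (-8 + 4)*(-345 + 4² - 1*4) = -4*(-345 + 16 - 4) = -4*(-333) = 1332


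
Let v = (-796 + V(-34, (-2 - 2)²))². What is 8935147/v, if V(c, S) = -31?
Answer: 8935147/683929 ≈ 13.064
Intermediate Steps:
v = 683929 (v = (-796 - 31)² = (-827)² = 683929)
8935147/v = 8935147/683929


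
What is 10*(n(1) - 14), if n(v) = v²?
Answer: -130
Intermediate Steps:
10*(n(1) - 14) = 10*(1² - 14) = 10*(1 - 14) = 10*(-13) = -130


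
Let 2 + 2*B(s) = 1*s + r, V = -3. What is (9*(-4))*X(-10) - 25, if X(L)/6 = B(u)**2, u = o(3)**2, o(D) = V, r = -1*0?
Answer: -2671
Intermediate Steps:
r = 0
o(D) = -3
u = 9 (u = (-3)**2 = 9)
B(s) = -1 + s/2 (B(s) = -1 + (1*s + 0)/2 = -1 + (s + 0)/2 = -1 + s/2)
X(L) = 147/2 (X(L) = 6*(-1 + (1/2)*9)**2 = 6*(-1 + 9/2)**2 = 6*(7/2)**2 = 6*(49/4) = 147/2)
(9*(-4))*X(-10) - 25 = (9*(-4))*(147/2) - 25 = -36*147/2 - 25 = -2646 - 25 = -2671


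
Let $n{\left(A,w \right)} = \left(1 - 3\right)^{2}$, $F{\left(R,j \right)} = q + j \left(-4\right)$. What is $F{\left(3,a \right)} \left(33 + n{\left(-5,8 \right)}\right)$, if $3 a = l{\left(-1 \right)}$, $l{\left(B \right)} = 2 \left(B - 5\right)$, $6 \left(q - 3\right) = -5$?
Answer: $\frac{4033}{6} \approx 672.17$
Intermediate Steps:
$q = \frac{13}{6}$ ($q = 3 + \frac{1}{6} \left(-5\right) = 3 - \frac{5}{6} = \frac{13}{6} \approx 2.1667$)
$l{\left(B \right)} = -10 + 2 B$ ($l{\left(B \right)} = 2 \left(-5 + B\right) = -10 + 2 B$)
$a = -4$ ($a = \frac{-10 + 2 \left(-1\right)}{3} = \frac{-10 - 2}{3} = \frac{1}{3} \left(-12\right) = -4$)
$F{\left(R,j \right)} = \frac{13}{6} - 4 j$ ($F{\left(R,j \right)} = \frac{13}{6} + j \left(-4\right) = \frac{13}{6} - 4 j$)
$n{\left(A,w \right)} = 4$ ($n{\left(A,w \right)} = \left(-2\right)^{2} = 4$)
$F{\left(3,a \right)} \left(33 + n{\left(-5,8 \right)}\right) = \left(\frac{13}{6} - -16\right) \left(33 + 4\right) = \left(\frac{13}{6} + 16\right) 37 = \frac{109}{6} \cdot 37 = \frac{4033}{6}$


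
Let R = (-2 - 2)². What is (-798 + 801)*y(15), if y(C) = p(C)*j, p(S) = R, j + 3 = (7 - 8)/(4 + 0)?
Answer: -156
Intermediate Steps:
j = -13/4 (j = -3 + (7 - 8)/(4 + 0) = -3 - 1/4 = -3 - 1*¼ = -3 - ¼ = -13/4 ≈ -3.2500)
R = 16 (R = (-4)² = 16)
p(S) = 16
y(C) = -52 (y(C) = 16*(-13/4) = -52)
(-798 + 801)*y(15) = (-798 + 801)*(-52) = 3*(-52) = -156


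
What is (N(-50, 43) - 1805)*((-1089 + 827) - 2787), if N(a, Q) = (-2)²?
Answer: 5491249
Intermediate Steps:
N(a, Q) = 4
(N(-50, 43) - 1805)*((-1089 + 827) - 2787) = (4 - 1805)*((-1089 + 827) - 2787) = -1801*(-262 - 2787) = -1801*(-3049) = 5491249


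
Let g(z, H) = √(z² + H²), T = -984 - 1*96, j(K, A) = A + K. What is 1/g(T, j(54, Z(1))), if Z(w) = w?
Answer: √46777/233885 ≈ 0.00092473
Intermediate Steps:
T = -1080 (T = -984 - 96 = -1080)
g(z, H) = √(H² + z²)
1/g(T, j(54, Z(1))) = 1/(√((1 + 54)² + (-1080)²)) = 1/(√(55² + 1166400)) = 1/(√(3025 + 1166400)) = 1/(√1169425) = 1/(5*√46777) = √46777/233885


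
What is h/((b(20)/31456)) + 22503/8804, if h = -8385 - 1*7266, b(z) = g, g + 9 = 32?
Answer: -4334365886655/202492 ≈ -2.1405e+7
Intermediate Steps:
g = 23 (g = -9 + 32 = 23)
b(z) = 23
h = -15651 (h = -8385 - 7266 = -15651)
h/((b(20)/31456)) + 22503/8804 = -15651/(23/31456) + 22503/8804 = -15651/(23*(1/31456)) + 22503*(1/8804) = -15651/23/31456 + 22503/8804 = -15651*31456/23 + 22503/8804 = -492317856/23 + 22503/8804 = -4334365886655/202492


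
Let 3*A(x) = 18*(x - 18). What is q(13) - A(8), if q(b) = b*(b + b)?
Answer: 398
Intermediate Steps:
q(b) = 2*b² (q(b) = b*(2*b) = 2*b²)
A(x) = -108 + 6*x (A(x) = (18*(x - 18))/3 = (18*(-18 + x))/3 = (-324 + 18*x)/3 = -108 + 6*x)
q(13) - A(8) = 2*13² - (-108 + 6*8) = 2*169 - (-108 + 48) = 338 - 1*(-60) = 338 + 60 = 398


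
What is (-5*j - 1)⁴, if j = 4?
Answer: 194481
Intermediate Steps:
(-5*j - 1)⁴ = (-5*4 - 1)⁴ = (-20 - 1)⁴ = (-21)⁴ = 194481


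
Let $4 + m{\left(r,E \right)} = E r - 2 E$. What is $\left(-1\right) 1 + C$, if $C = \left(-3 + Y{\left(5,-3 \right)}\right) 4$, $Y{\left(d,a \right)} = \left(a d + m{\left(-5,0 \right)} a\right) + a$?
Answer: $-37$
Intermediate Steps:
$m{\left(r,E \right)} = -4 - 2 E + E r$ ($m{\left(r,E \right)} = -4 + \left(E r - 2 E\right) = -4 + \left(- 2 E + E r\right) = -4 - 2 E + E r$)
$Y{\left(d,a \right)} = - 3 a + a d$ ($Y{\left(d,a \right)} = \left(a d + \left(-4 - 0 + 0 \left(-5\right)\right) a\right) + a = \left(a d + \left(-4 + 0 + 0\right) a\right) + a = \left(a d - 4 a\right) + a = \left(- 4 a + a d\right) + a = - 3 a + a d$)
$C = -36$ ($C = \left(-3 - 3 \left(-3 + 5\right)\right) 4 = \left(-3 - 6\right) 4 = \left(-9\right) 4 = -36$)
$\left(-1\right) 1 + C = \left(-1\right) 1 - 36 = -1 - 36 = -37$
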